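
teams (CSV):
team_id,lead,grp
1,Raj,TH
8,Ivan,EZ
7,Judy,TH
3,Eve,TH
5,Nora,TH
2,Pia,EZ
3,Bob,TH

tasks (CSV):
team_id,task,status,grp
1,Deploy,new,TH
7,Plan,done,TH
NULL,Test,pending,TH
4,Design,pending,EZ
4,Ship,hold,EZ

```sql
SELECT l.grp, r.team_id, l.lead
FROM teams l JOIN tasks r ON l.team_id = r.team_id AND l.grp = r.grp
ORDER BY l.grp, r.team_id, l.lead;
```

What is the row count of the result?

2

INNER JOIN keeps only pairs where the ON condition holds.
Matching on l.team_id = r.team_id AND l.grp = r.grp. A NULL in a compared column never satisfies the condition.
- l (team_id=1, grp=TH) pairs with 1 row(s) of r.
- l (team_id=8, grp=EZ) has no partner → excluded.
- l (team_id=7, grp=TH) pairs with 1 row(s) of r.
- l (team_id=3, grp=TH) has no partner → excluded.
- l (team_id=5, grp=TH) has no partner → excluded.
- l (team_id=2, grp=EZ) has no partner → excluded.
- l (team_id=3, grp=TH) has no partner → excluded.
Total: 2 rows.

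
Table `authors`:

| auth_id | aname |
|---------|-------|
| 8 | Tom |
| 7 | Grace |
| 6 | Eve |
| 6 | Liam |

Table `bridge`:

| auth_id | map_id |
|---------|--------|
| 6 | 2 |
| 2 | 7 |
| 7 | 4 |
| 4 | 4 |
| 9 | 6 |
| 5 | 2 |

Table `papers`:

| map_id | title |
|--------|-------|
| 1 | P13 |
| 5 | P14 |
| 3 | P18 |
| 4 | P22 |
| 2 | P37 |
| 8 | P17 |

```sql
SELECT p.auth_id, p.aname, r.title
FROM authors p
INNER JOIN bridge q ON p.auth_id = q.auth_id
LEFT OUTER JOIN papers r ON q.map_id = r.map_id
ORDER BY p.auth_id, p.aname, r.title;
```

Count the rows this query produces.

3

Step 1 — p INNER JOIN q on auth_id → 3 row(s).
Then LEFT JOIN `papers r` on map_id: each of those 3 rows is kept; rows whose q.map_id has no match in r get NULL for r's columns.
Result: 3 row(s).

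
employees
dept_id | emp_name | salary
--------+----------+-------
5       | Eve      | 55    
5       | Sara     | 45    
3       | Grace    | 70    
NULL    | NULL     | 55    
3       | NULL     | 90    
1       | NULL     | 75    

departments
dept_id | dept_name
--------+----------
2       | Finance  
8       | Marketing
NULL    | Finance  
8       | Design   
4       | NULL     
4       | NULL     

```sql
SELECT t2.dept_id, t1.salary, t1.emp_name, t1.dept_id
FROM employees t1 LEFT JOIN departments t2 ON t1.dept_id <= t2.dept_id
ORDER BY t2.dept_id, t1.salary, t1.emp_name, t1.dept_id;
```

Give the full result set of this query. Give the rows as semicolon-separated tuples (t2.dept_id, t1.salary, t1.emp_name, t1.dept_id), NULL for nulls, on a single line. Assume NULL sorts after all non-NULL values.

(2, 75, NULL, 1); (4, 70, Grace, 3); (4, 70, Grace, 3); (4, 75, NULL, 1); (4, 75, NULL, 1); (4, 90, NULL, 3); (4, 90, NULL, 3); (8, 45, Sara, 5); (8, 45, Sara, 5); (8, 55, Eve, 5); (8, 55, Eve, 5); (8, 70, Grace, 3); (8, 70, Grace, 3); (8, 75, NULL, 1); (8, 75, NULL, 1); (8, 90, NULL, 3); (8, 90, NULL, 3); (NULL, 55, NULL, NULL)

LEFT JOIN keeps every row from `employees`; unmatched rows get NULL for `departments`'s columns.
Matching on t1.dept_id <= t2.dept_id. A NULL in a compared column never satisfies the condition.
- dept_id=5: 2 matching t2 row(s), so 2 row(s) emitted.
- dept_id=5: 2 matching t2 row(s), so 2 row(s) emitted.
- dept_id=3: 4 matching t2 row(s), so 4 row(s) emitted.
- dept_id=NULL: no t2 row matches, row kept with t2 columns NULL.
- dept_id=3: 4 matching t2 row(s), so 4 row(s) emitted.
- dept_id=1: 5 matching t2 row(s), so 5 row(s) emitted.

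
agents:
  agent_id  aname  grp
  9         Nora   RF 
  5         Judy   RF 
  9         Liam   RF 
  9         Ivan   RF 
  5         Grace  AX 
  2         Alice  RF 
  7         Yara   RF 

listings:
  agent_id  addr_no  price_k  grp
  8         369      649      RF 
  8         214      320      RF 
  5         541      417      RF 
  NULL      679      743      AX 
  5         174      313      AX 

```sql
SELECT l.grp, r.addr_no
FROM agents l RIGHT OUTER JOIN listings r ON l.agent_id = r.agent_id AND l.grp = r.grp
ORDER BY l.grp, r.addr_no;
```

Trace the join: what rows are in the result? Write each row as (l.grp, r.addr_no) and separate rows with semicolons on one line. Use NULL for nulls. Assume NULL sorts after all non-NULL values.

(AX, 174); (RF, 541); (NULL, 214); (NULL, 369); (NULL, 679)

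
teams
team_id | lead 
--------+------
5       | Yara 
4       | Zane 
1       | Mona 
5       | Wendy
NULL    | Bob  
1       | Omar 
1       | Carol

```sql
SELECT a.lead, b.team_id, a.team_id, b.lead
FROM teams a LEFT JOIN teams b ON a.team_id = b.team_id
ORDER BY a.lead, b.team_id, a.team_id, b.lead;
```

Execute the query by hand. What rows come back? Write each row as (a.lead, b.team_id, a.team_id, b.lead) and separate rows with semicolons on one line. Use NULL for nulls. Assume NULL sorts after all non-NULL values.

(Bob, NULL, NULL, NULL); (Carol, 1, 1, Carol); (Carol, 1, 1, Mona); (Carol, 1, 1, Omar); (Mona, 1, 1, Carol); (Mona, 1, 1, Mona); (Mona, 1, 1, Omar); (Omar, 1, 1, Carol); (Omar, 1, 1, Mona); (Omar, 1, 1, Omar); (Wendy, 5, 5, Wendy); (Wendy, 5, 5, Yara); (Yara, 5, 5, Wendy); (Yara, 5, 5, Yara); (Zane, 4, 4, Zane)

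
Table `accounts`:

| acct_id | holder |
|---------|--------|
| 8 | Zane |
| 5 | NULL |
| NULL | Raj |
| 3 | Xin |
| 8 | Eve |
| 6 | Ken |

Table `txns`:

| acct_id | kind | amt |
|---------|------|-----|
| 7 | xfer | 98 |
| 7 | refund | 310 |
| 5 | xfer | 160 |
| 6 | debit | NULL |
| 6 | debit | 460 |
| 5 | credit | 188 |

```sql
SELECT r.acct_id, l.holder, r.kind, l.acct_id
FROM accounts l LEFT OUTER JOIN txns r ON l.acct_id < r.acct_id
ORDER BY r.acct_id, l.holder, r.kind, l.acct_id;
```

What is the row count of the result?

15

LEFT JOIN keeps every row from `accounts`; unmatched rows get NULL for `txns`'s columns.
Matching on l.acct_id < r.acct_id. A NULL in a compared column never satisfies the condition.
- l (acct_id=8) has no partner → padded with NULL.
- l (acct_id=5) pairs with 4 row(s) of r.
- l (acct_id=NULL) has no partner → padded with NULL.
- l (acct_id=3) pairs with 6 row(s) of r.
- l (acct_id=8) has no partner → padded with NULL.
- l (acct_id=6) pairs with 2 row(s) of r.
Total: 12 matched + 3 padded = 15 rows.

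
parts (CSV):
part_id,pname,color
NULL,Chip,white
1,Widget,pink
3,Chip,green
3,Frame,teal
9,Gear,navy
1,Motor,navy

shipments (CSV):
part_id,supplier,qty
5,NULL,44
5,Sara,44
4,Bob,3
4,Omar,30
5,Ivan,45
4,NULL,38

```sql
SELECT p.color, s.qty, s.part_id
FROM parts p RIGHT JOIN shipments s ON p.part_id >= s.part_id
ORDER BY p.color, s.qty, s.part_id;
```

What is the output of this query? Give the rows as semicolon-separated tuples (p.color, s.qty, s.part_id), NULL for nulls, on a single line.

RIGHT JOIN keeps every row from `shipments`; unmatched rows get NULL for `parts`'s columns.
Matching on p.part_id >= s.part_id. A NULL in a compared column never satisfies the condition.
- p (part_id=NULL) has no partner in s.
- p (part_id=1) has no partner in s.
- p (part_id=3) has no partner in s.
- p (part_id=3) has no partner in s.
- p (part_id=9) pairs with 6 row(s) of s.
- p (part_id=1) has no partner in s.
- every s row matched at least one p row.
After projecting and ordering:
p.color | s.qty | s.part_id
navy | 3 | 4
navy | 30 | 4
navy | 38 | 4
navy | 44 | 5
navy | 44 | 5
navy | 45 | 5

(navy, 3, 4); (navy, 30, 4); (navy, 38, 4); (navy, 44, 5); (navy, 44, 5); (navy, 45, 5)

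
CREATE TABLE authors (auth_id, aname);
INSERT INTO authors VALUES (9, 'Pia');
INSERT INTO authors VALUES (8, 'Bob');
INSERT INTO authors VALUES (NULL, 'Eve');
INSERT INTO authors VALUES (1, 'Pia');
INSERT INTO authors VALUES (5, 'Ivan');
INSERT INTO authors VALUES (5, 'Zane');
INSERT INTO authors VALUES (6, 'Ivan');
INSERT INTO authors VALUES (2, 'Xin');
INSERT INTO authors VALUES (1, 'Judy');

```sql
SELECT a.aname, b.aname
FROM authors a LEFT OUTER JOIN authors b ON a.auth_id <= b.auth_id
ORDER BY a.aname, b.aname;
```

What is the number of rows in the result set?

39

LEFT JOIN keeps every row from `authors a`; unmatched rows get NULL for `authors b`'s columns.
Matching on a.auth_id <= b.auth_id. A NULL in a compared column never satisfies the condition.
- a row (auth_id=9): matches 1 b row(s) → 1 output row(s).
- a row (auth_id=8): matches 2 b row(s) → 2 output row(s).
- a row (auth_id=NULL): no match → kept, b columns NULL.
- a row (auth_id=1): matches 8 b row(s) → 8 output row(s).
- a row (auth_id=5): matches 5 b row(s) → 5 output row(s).
- a row (auth_id=5): matches 5 b row(s) → 5 output row(s).
- a row (auth_id=6): matches 3 b row(s) → 3 output row(s).
- a row (auth_id=2): matches 6 b row(s) → 6 output row(s).
- a row (auth_id=1): matches 8 b row(s) → 8 output row(s).
Total: 38 matched + 1 padded = 39 rows.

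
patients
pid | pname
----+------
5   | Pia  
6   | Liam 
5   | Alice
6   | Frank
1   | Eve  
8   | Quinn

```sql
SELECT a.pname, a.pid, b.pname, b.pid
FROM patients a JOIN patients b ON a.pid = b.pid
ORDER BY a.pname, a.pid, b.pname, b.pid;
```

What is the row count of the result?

10

INNER JOIN keeps only pairs where the ON condition holds.
Matching on a.pid = b.pid.
Matched pairs: 10.
Total: 10 rows.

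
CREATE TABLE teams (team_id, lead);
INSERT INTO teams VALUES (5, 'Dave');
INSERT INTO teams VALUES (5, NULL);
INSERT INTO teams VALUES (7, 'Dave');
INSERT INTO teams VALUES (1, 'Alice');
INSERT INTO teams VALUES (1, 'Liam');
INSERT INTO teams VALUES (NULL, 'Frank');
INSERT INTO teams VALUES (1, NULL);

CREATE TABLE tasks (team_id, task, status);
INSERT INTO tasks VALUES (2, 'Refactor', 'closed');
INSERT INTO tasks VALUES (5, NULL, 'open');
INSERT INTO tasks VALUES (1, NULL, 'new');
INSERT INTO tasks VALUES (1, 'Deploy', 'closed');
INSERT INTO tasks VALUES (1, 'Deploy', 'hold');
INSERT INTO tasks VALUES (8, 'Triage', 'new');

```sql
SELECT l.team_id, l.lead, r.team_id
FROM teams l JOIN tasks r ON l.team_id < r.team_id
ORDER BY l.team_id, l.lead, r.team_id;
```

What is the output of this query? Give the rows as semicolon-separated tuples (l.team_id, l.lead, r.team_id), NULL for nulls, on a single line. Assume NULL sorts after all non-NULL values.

INNER JOIN keeps only pairs where the ON condition holds.
Matching on l.team_id < r.team_id. A NULL in a compared column never satisfies the condition.
- l row (team_id=5): matches 1 r row(s) → 1 output row(s).
- l row (team_id=5): matches 1 r row(s) → 1 output row(s).
- l row (team_id=7): matches 1 r row(s) → 1 output row(s).
- l row (team_id=1): matches 3 r row(s) → 3 output row(s).
- l row (team_id=1): matches 3 r row(s) → 3 output row(s).
- l row (team_id=NULL): no match → dropped.
- l row (team_id=1): matches 3 r row(s) → 3 output row(s).

(1, Alice, 2); (1, Alice, 5); (1, Alice, 8); (1, Liam, 2); (1, Liam, 5); (1, Liam, 8); (1, NULL, 2); (1, NULL, 5); (1, NULL, 8); (5, Dave, 8); (5, NULL, 8); (7, Dave, 8)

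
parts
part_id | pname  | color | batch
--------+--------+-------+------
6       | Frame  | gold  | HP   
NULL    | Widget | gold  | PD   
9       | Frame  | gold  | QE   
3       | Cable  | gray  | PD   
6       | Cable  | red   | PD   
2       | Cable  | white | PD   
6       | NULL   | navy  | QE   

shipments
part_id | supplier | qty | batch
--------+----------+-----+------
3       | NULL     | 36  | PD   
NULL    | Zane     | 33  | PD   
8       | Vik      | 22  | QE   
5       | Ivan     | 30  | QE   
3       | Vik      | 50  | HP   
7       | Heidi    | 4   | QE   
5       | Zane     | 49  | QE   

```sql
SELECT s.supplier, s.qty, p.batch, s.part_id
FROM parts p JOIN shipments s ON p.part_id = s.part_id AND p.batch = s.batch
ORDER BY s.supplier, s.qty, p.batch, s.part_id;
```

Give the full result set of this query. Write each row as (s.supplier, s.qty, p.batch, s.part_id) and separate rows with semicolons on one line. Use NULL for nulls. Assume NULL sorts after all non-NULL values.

INNER JOIN keeps only pairs where the ON condition holds.
Matching on p.part_id = s.part_id AND p.batch = s.batch. A NULL in a compared column never satisfies the condition.
Matched pairs: 1.

(NULL, 36, PD, 3)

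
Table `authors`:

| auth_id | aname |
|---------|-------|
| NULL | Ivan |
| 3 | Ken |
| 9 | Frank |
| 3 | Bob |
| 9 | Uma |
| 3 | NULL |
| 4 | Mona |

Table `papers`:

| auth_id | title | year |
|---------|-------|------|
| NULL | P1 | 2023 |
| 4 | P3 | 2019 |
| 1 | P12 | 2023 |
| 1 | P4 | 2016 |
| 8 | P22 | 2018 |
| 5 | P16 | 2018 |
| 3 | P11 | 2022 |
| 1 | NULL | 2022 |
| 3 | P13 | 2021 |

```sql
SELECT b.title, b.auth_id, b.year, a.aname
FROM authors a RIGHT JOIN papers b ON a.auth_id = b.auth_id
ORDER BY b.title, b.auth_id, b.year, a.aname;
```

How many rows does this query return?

RIGHT JOIN keeps every row from `papers`; unmatched rows get NULL for `authors`'s columns.
Matching on a.auth_id = b.auth_id. A NULL in a compared column never satisfies the condition.
- auth_id=NULL: no matching b row.
- auth_id=3: 2 matching b row(s), so 2 row(s) emitted.
- auth_id=9: no matching b row.
- auth_id=3: 2 matching b row(s), so 2 row(s) emitted.
- auth_id=9: no matching b row.
- auth_id=3: 2 matching b row(s), so 2 row(s) emitted.
- auth_id=4: 1 matching b row(s), so 1 row(s) emitted.
- 6 row(s) from b found no a partner → padded with NULL.
Total: 7 matched + 6 padded = 13 rows.

13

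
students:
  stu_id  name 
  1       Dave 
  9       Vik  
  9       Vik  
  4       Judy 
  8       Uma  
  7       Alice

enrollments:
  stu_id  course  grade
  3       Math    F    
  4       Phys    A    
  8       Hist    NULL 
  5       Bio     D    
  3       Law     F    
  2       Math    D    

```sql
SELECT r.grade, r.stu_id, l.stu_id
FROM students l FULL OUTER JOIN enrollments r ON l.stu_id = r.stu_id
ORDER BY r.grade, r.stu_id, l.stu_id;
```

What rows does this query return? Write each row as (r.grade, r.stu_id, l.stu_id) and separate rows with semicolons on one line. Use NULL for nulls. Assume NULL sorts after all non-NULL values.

(A, 4, 4); (D, 2, NULL); (D, 5, NULL); (F, 3, NULL); (F, 3, NULL); (NULL, 8, 8); (NULL, NULL, 1); (NULL, NULL, 7); (NULL, NULL, 9); (NULL, NULL, 9)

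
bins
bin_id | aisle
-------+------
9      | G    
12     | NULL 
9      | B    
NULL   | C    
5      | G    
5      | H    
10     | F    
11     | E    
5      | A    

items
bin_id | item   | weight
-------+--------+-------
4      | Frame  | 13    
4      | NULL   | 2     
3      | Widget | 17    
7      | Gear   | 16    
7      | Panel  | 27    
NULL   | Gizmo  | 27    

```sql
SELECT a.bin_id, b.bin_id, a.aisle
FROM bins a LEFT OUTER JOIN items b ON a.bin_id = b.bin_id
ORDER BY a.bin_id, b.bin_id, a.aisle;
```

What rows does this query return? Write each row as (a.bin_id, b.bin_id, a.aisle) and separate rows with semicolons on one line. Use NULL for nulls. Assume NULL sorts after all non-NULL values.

(5, NULL, A); (5, NULL, G); (5, NULL, H); (9, NULL, B); (9, NULL, G); (10, NULL, F); (11, NULL, E); (12, NULL, NULL); (NULL, NULL, C)

LEFT JOIN keeps every row from `bins`; unmatched rows get NULL for `items`'s columns.
Matching on a.bin_id = b.bin_id. A NULL in a compared column never satisfies the condition.
- a (bin_id=9) has no partner → padded with NULL.
- a (bin_id=12) has no partner → padded with NULL.
- a (bin_id=9) has no partner → padded with NULL.
- a (bin_id=NULL) has no partner → padded with NULL.
- a (bin_id=5) has no partner → padded with NULL.
- a (bin_id=5) has no partner → padded with NULL.
- a (bin_id=10) has no partner → padded with NULL.
- a (bin_id=11) has no partner → padded with NULL.
- a (bin_id=5) has no partner → padded with NULL.
After projecting and ordering:
a.bin_id | b.bin_id | a.aisle
5 | NULL | A
5 | NULL | G
5 | NULL | H
9 | NULL | B
9 | NULL | G
10 | NULL | F
11 | NULL | E
12 | NULL | NULL
NULL | NULL | C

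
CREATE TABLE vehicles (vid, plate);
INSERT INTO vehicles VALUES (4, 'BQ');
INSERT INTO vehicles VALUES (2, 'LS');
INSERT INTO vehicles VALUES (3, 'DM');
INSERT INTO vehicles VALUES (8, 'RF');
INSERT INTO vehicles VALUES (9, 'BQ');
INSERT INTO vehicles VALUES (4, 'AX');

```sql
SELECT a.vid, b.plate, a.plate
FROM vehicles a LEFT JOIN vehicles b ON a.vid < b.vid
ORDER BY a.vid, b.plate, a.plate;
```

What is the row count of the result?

15

LEFT JOIN keeps every row from `vehicles a`; unmatched rows get NULL for `vehicles b`'s columns.
Matching on a.vid < b.vid.
Matched pairs: 14; unmatched a rows kept: 1.
Total: 14 matched + 1 padded = 15 rows.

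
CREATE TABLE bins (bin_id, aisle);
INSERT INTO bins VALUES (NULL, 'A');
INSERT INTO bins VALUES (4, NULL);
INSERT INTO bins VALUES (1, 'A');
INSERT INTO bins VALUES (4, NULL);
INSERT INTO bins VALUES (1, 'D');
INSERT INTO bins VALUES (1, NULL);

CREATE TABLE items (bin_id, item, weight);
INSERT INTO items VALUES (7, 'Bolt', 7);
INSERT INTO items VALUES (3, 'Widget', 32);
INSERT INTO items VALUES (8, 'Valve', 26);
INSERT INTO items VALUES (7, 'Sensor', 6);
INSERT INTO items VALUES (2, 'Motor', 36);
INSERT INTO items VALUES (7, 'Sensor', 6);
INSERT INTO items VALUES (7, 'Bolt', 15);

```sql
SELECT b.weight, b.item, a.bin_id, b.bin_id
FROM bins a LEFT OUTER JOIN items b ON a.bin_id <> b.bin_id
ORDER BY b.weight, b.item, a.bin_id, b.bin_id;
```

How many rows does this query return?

36

LEFT JOIN keeps every row from `bins`; unmatched rows get NULL for `items`'s columns.
Matching on a.bin_id <> b.bin_id. A NULL in a compared column never satisfies the condition.
- a row (bin_id=NULL): no match → kept, b columns NULL.
- a row (bin_id=4): matches 7 b row(s) → 7 output row(s).
- a row (bin_id=1): matches 7 b row(s) → 7 output row(s).
- a row (bin_id=4): matches 7 b row(s) → 7 output row(s).
- a row (bin_id=1): matches 7 b row(s) → 7 output row(s).
- a row (bin_id=1): matches 7 b row(s) → 7 output row(s).
Total: 35 matched + 1 padded = 36 rows.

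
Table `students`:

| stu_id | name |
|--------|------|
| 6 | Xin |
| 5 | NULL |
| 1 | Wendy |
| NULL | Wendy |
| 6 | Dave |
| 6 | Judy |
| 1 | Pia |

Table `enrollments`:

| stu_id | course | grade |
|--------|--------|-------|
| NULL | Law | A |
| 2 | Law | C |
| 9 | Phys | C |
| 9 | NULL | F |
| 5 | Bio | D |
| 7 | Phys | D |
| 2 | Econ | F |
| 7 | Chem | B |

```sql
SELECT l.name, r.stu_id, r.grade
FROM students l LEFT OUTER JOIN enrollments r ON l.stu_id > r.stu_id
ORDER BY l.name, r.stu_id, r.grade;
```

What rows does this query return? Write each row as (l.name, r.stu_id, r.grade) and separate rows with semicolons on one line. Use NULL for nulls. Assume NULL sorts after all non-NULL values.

(Dave, 2, C); (Dave, 2, F); (Dave, 5, D); (Judy, 2, C); (Judy, 2, F); (Judy, 5, D); (Pia, NULL, NULL); (Wendy, NULL, NULL); (Wendy, NULL, NULL); (Xin, 2, C); (Xin, 2, F); (Xin, 5, D); (NULL, 2, C); (NULL, 2, F)

LEFT JOIN keeps every row from `students`; unmatched rows get NULL for `enrollments`'s columns.
Matching on l.stu_id > r.stu_id. A NULL in a compared column never satisfies the condition.
Matched pairs: 11; unmatched l rows kept: 3.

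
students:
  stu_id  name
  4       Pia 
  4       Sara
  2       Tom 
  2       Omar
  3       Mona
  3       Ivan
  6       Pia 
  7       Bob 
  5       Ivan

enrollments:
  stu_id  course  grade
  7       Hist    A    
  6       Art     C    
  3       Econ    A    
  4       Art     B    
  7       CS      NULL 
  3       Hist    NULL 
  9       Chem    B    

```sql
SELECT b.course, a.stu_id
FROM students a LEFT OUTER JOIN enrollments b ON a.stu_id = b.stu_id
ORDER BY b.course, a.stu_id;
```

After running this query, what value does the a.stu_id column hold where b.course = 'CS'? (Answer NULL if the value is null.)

7

LEFT JOIN keeps every row from `students`; unmatched rows get NULL for `enrollments`'s columns.
Matching on a.stu_id = b.stu_id.
- stu_id=4: 1 matching b row(s), so 1 row(s) emitted.
- stu_id=4: 1 matching b row(s), so 1 row(s) emitted.
- stu_id=2: no b row matches, row kept with b columns NULL.
- stu_id=2: no b row matches, row kept with b columns NULL.
- stu_id=3: 2 matching b row(s), so 2 row(s) emitted.
- stu_id=3: 2 matching b row(s), so 2 row(s) emitted.
- stu_id=6: 1 matching b row(s), so 1 row(s) emitted.
- stu_id=7: 2 matching b row(s), so 2 row(s) emitted.
- stu_id=5: no b row matches, row kept with b columns NULL.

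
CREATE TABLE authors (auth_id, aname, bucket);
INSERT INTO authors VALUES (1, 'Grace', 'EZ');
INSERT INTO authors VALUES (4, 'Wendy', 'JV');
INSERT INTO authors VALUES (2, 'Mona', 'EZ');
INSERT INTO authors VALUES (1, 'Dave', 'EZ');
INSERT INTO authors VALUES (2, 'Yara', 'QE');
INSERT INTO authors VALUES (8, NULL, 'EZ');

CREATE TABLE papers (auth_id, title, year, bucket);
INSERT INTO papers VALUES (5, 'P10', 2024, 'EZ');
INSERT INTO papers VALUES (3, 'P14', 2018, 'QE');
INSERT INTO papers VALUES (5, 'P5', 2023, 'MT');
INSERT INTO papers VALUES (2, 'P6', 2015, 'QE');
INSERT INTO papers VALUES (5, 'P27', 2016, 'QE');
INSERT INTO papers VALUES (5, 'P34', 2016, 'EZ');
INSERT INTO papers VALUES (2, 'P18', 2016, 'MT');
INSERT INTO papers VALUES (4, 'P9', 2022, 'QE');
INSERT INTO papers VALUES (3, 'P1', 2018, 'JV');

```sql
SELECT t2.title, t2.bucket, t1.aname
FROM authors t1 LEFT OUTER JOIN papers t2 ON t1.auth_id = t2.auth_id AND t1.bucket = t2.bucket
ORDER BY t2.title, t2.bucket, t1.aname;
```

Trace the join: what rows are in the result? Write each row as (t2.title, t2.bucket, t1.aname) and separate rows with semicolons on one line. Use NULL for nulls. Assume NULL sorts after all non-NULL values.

(P6, QE, Yara); (NULL, NULL, Dave); (NULL, NULL, Grace); (NULL, NULL, Mona); (NULL, NULL, Wendy); (NULL, NULL, NULL)

LEFT JOIN keeps every row from `authors`; unmatched rows get NULL for `papers`'s columns.
Matching on t1.auth_id = t2.auth_id AND t1.bucket = t2.bucket.
- t1 row (auth_id=1, bucket=EZ): no match → kept, t2 columns NULL.
- t1 row (auth_id=4, bucket=JV): no match → kept, t2 columns NULL.
- t1 row (auth_id=2, bucket=EZ): no match → kept, t2 columns NULL.
- t1 row (auth_id=1, bucket=EZ): no match → kept, t2 columns NULL.
- t1 row (auth_id=2, bucket=QE): matches 1 t2 row(s) → 1 output row(s).
- t1 row (auth_id=8, bucket=EZ): no match → kept, t2 columns NULL.
After projecting and ordering:
t2.title | t2.bucket | t1.aname
P6 | QE | Yara
NULL | NULL | Dave
NULL | NULL | Grace
NULL | NULL | Mona
NULL | NULL | Wendy
NULL | NULL | NULL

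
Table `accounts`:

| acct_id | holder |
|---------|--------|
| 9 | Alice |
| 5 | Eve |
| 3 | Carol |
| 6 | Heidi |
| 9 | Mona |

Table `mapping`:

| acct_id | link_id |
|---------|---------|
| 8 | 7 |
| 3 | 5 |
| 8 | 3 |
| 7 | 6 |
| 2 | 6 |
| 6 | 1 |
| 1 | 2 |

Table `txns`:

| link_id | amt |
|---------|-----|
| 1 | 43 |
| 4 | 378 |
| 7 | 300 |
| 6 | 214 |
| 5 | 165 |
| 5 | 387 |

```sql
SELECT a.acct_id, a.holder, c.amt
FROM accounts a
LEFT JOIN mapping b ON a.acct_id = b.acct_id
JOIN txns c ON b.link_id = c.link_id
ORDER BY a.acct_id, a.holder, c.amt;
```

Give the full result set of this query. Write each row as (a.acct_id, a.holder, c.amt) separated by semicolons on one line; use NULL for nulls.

Evaluate left to right. First `accounts a LEFT JOIN mapping b` on acct_id: 5 row(s).
Then INNER JOIN `txns c` on link_id: keep only rows whose b.link_id appears in c.

(3, Carol, 165); (3, Carol, 387); (6, Heidi, 43)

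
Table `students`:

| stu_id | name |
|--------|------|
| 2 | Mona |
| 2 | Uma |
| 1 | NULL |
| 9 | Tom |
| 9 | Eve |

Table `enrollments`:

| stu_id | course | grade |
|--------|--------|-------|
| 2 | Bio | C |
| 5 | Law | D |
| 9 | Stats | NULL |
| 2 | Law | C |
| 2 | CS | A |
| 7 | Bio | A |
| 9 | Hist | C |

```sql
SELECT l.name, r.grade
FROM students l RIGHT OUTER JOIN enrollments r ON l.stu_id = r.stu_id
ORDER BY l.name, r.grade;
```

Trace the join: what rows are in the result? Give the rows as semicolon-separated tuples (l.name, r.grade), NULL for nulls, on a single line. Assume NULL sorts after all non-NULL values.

RIGHT JOIN keeps every row from `enrollments`; unmatched rows get NULL for `students`'s columns.
Matching on l.stu_id = r.stu_id.
- l (stu_id=2) pairs with 3 row(s) of r.
- l (stu_id=2) pairs with 3 row(s) of r.
- l (stu_id=1) has no partner in r.
- l (stu_id=9) pairs with 2 row(s) of r.
- l (stu_id=9) pairs with 2 row(s) of r.
- plus 2 unmatched r row(s), each kept with NULL l columns.

(Eve, C); (Eve, NULL); (Mona, A); (Mona, C); (Mona, C); (Tom, C); (Tom, NULL); (Uma, A); (Uma, C); (Uma, C); (NULL, A); (NULL, D)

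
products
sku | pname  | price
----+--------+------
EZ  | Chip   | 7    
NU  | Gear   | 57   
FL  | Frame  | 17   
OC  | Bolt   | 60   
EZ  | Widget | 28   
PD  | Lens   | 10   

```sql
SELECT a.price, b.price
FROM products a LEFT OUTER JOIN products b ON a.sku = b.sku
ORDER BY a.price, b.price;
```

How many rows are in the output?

LEFT JOIN keeps every row from `products a`; unmatched rows get NULL for `products b`'s columns.
Matching on a.sku = b.sku.
- a row (sku=EZ): matches 2 b row(s) → 2 output row(s).
- a row (sku=NU): matches 1 b row(s) → 1 output row(s).
- a row (sku=FL): matches 1 b row(s) → 1 output row(s).
- a row (sku=OC): matches 1 b row(s) → 1 output row(s).
- a row (sku=EZ): matches 2 b row(s) → 2 output row(s).
- a row (sku=PD): matches 1 b row(s) → 1 output row(s).
Total: 8 rows.

8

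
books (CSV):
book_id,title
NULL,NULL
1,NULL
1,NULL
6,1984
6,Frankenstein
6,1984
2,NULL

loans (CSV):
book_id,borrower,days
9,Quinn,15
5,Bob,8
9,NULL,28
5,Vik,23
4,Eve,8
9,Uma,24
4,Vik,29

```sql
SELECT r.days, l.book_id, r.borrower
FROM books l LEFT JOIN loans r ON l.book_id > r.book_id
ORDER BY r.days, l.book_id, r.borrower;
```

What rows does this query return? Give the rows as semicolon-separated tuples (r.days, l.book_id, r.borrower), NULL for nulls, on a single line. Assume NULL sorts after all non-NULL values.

(8, 6, Bob); (8, 6, Bob); (8, 6, Bob); (8, 6, Eve); (8, 6, Eve); (8, 6, Eve); (23, 6, Vik); (23, 6, Vik); (23, 6, Vik); (29, 6, Vik); (29, 6, Vik); (29, 6, Vik); (NULL, 1, NULL); (NULL, 1, NULL); (NULL, 2, NULL); (NULL, NULL, NULL)

LEFT JOIN keeps every row from `books`; unmatched rows get NULL for `loans`'s columns.
Matching on l.book_id > r.book_id. A NULL in a compared column never satisfies the condition.
- l (book_id=NULL) has no partner → padded with NULL.
- l (book_id=1) has no partner → padded with NULL.
- l (book_id=1) has no partner → padded with NULL.
- l (book_id=6) pairs with 4 row(s) of r.
- l (book_id=6) pairs with 4 row(s) of r.
- l (book_id=6) pairs with 4 row(s) of r.
- l (book_id=2) has no partner → padded with NULL.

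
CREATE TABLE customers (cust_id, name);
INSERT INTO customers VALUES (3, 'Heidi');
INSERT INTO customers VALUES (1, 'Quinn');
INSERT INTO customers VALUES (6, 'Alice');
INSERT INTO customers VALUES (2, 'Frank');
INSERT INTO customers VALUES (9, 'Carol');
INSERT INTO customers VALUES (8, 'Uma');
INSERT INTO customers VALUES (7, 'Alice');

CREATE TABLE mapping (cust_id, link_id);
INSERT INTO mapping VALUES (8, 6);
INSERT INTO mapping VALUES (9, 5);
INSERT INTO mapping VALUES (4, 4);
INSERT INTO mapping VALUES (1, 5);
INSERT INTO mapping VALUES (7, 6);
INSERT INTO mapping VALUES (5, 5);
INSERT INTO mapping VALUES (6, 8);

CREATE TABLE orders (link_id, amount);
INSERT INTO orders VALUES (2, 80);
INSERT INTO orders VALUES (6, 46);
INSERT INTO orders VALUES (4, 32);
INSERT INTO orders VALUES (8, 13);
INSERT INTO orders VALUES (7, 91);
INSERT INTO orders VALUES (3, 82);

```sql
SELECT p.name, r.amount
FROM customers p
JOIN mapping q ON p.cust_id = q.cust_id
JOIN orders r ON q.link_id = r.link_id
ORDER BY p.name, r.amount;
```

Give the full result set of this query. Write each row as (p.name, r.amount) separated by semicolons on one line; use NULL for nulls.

Evaluate left to right. First `customers p INNER JOIN mapping q` on cust_id: 5 row(s).
Then INNER JOIN `orders r` on link_id: keep only rows whose q.link_id appears in r.

(Alice, 13); (Alice, 46); (Uma, 46)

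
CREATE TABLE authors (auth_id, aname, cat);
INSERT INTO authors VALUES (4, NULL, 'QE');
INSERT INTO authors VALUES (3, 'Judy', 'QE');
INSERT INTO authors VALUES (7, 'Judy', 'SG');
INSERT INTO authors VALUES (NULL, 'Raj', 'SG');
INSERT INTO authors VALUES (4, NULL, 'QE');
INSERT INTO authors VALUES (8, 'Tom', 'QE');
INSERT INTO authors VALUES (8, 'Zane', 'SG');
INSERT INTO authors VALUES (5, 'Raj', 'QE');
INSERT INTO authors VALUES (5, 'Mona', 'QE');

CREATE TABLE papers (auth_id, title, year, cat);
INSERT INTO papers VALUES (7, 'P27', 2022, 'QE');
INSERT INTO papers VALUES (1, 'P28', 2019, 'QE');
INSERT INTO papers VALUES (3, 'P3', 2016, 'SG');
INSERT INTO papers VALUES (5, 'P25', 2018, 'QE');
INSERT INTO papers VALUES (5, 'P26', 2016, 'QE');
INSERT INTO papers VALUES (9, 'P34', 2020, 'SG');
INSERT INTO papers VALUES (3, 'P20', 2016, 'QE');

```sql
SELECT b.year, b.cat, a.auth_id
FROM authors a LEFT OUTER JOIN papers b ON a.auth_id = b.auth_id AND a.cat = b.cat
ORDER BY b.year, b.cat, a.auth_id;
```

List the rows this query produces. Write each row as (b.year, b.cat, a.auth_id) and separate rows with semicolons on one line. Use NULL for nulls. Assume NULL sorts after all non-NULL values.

(2016, QE, 3); (2016, QE, 5); (2016, QE, 5); (2018, QE, 5); (2018, QE, 5); (NULL, NULL, 4); (NULL, NULL, 4); (NULL, NULL, 7); (NULL, NULL, 8); (NULL, NULL, 8); (NULL, NULL, NULL)

LEFT JOIN keeps every row from `authors`; unmatched rows get NULL for `papers`'s columns.
Matching on a.auth_id = b.auth_id AND a.cat = b.cat. A NULL in a compared column never satisfies the condition.
- a[0] auth_id=4, cat=QE → no match; kept with NULLs on the b side.
- a[1] auth_id=3, cat=QE → 1 match(es) in b → 1 row(s).
- a[2] auth_id=7, cat=SG → no match; kept with NULLs on the b side.
- a[3] auth_id=NULL, cat=SG → no match; kept with NULLs on the b side.
- a[4] auth_id=4, cat=QE → no match; kept with NULLs on the b side.
- a[5] auth_id=8, cat=QE → no match; kept with NULLs on the b side.
- a[6] auth_id=8, cat=SG → no match; kept with NULLs on the b side.
- a[7] auth_id=5, cat=QE → 2 match(es) in b → 2 row(s).
- a[8] auth_id=5, cat=QE → 2 match(es) in b → 2 row(s).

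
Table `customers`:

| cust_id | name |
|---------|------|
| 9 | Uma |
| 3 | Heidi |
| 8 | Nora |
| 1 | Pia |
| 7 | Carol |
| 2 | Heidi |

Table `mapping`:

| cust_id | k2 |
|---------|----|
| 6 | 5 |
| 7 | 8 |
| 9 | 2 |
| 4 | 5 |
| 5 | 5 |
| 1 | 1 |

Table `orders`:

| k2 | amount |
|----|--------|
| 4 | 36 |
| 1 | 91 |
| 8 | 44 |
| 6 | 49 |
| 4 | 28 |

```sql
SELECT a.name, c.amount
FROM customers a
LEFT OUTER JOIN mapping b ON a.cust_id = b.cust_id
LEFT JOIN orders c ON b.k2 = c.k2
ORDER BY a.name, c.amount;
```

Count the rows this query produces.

Step 1 — a LEFT JOIN b on cust_id → 6 row(s).
Then LEFT JOIN `orders c` on k2: each of those 6 rows is kept; rows whose b.k2 has no match in c get NULL for c's columns.
Result: 6 row(s).

6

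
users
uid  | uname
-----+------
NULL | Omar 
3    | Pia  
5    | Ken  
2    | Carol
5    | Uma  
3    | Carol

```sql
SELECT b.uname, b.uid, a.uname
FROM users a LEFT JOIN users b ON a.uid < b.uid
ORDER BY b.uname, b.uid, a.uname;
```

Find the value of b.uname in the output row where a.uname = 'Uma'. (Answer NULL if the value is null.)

NULL

LEFT JOIN keeps every row from `users a`; unmatched rows get NULL for `users b`'s columns.
Matching on a.uid < b.uid. A NULL in a compared column never satisfies the condition.
- a row (uid=NULL): no match → kept, b columns NULL.
- a row (uid=3): matches 2 b row(s) → 2 output row(s).
- a row (uid=5): no match → kept, b columns NULL.
- a row (uid=2): matches 4 b row(s) → 4 output row(s).
- a row (uid=5): no match → kept, b columns NULL.
- a row (uid=3): matches 2 b row(s) → 2 output row(s).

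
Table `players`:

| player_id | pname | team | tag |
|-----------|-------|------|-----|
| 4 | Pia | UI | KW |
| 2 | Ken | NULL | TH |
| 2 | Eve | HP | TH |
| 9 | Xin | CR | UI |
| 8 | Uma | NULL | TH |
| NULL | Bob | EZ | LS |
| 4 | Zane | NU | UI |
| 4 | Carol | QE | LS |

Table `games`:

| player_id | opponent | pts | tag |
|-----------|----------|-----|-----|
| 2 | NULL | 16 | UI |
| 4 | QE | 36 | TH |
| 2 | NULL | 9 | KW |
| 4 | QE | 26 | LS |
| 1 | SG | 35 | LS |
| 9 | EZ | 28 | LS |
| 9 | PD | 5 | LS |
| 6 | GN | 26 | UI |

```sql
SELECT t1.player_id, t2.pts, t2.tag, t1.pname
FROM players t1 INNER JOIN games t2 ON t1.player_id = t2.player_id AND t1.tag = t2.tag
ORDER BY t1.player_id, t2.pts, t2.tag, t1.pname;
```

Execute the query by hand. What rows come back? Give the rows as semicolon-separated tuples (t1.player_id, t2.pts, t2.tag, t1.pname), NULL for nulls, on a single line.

(4, 26, LS, Carol)

INNER JOIN keeps only pairs where the ON condition holds.
Matching on t1.player_id = t2.player_id AND t1.tag = t2.tag. A NULL in a compared column never satisfies the condition.
Matched pairs: 1.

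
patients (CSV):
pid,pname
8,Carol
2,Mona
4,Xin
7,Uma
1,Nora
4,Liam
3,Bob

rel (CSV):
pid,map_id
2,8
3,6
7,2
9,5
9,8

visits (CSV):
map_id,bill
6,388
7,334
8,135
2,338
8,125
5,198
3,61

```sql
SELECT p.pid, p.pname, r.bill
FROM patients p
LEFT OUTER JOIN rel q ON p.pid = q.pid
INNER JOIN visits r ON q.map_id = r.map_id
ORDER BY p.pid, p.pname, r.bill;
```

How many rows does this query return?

4

Step 1 — p LEFT JOIN q on pid → 7 row(s).
Then INNER JOIN `visits r` on map_id: keep only rows whose q.map_id appears in r.
Result: 4 row(s).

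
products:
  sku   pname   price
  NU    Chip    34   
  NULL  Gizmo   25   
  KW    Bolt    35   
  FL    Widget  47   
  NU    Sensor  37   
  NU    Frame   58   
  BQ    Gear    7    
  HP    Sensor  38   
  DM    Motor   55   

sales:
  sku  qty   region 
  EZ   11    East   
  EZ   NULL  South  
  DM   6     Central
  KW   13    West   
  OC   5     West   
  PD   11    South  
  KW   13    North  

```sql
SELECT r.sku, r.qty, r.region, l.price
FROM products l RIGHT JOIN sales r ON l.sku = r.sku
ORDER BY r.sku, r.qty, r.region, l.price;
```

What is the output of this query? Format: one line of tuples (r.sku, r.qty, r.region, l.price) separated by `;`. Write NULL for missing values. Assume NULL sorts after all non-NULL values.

RIGHT JOIN keeps every row from `sales`; unmatched rows get NULL for `products`'s columns.
Matching on l.sku = r.sku. A NULL in a compared column never satisfies the condition.
- l row (sku=NU): no match.
- l row (sku=NULL): no match.
- l row (sku=KW): matches 2 r row(s) → 2 output row(s).
- l row (sku=FL): no match.
- l row (sku=NU): no match.
- l row (sku=NU): no match.
- l row (sku=BQ): no match.
- l row (sku=HP): no match.
- l row (sku=DM): matches 1 r row(s) → 1 output row(s).
- 4 r row(s) had no l match → kept, l columns NULL.
After projecting and ordering:
r.sku | r.qty | r.region | l.price
DM | 6 | Central | 55
EZ | 11 | East | NULL
EZ | NULL | South | NULL
KW | 13 | North | 35
KW | 13 | West | 35
OC | 5 | West | NULL
PD | 11 | South | NULL

(DM, 6, Central, 55); (EZ, 11, East, NULL); (EZ, NULL, South, NULL); (KW, 13, North, 35); (KW, 13, West, 35); (OC, 5, West, NULL); (PD, 11, South, NULL)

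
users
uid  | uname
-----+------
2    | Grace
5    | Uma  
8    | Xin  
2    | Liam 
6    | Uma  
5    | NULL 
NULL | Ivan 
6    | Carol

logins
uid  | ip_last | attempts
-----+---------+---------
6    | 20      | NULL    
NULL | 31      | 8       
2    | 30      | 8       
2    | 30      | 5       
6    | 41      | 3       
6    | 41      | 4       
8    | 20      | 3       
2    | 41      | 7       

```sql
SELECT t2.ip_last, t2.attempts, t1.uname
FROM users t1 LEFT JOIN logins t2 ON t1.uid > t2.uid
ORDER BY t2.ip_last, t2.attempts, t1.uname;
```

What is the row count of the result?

LEFT JOIN keeps every row from `users`; unmatched rows get NULL for `logins`'s columns.
Matching on t1.uid > t2.uid. A NULL in a compared column never satisfies the condition.
- t1[0] uid=2 → no match; kept with NULLs on the t2 side.
- t1[1] uid=5 → 3 match(es) in t2 → 3 row(s).
- t1[2] uid=8 → 6 match(es) in t2 → 6 row(s).
- t1[3] uid=2 → no match; kept with NULLs on the t2 side.
- t1[4] uid=6 → 3 match(es) in t2 → 3 row(s).
- t1[5] uid=5 → 3 match(es) in t2 → 3 row(s).
- t1[6] uid=NULL → no match; kept with NULLs on the t2 side.
- t1[7] uid=6 → 3 match(es) in t2 → 3 row(s).
Total: 18 matched + 3 padded = 21 rows.

21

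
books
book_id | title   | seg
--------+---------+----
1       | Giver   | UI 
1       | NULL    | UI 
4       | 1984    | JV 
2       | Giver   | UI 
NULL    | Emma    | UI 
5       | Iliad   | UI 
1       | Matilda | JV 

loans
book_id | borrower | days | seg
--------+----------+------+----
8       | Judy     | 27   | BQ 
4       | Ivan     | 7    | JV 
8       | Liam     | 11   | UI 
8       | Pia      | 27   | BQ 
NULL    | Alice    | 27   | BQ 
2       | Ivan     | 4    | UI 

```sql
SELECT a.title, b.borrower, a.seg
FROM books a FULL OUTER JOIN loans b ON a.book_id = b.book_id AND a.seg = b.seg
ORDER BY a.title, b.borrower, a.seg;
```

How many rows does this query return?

FULL OUTER JOIN keeps every row from both sides; unmatched rows get NULL for the other side's columns.
Matching on a.book_id = b.book_id AND a.seg = b.seg. A NULL in a compared column never satisfies the condition.
- a row (book_id=1, seg=UI): no match → kept, b columns NULL.
- a row (book_id=1, seg=UI): no match → kept, b columns NULL.
- a row (book_id=4, seg=JV): matches 1 b row(s) → 1 output row(s).
- a row (book_id=2, seg=UI): matches 1 b row(s) → 1 output row(s).
- a row (book_id=NULL, seg=UI): no match → kept, b columns NULL.
- a row (book_id=5, seg=UI): no match → kept, b columns NULL.
- a row (book_id=1, seg=JV): no match → kept, b columns NULL.
- 4 row(s) from b found no a partner → padded with NULL.
Total: 2 matched + 9 padded = 11 rows.

11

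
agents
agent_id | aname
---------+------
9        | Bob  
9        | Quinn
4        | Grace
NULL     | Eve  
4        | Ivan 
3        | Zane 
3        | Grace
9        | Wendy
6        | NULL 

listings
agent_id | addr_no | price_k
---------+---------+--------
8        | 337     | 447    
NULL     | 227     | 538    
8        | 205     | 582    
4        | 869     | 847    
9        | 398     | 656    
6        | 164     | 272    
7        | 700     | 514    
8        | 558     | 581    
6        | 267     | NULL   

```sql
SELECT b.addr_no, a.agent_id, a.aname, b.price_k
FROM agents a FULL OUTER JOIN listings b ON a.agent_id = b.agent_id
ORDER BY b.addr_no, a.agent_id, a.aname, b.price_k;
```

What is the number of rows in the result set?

FULL OUTER JOIN keeps every row from both sides; unmatched rows get NULL for the other side's columns.
Matching on a.agent_id = b.agent_id. A NULL in a compared column never satisfies the condition.
- a (agent_id=9) pairs with 1 row(s) of b.
- a (agent_id=9) pairs with 1 row(s) of b.
- a (agent_id=4) pairs with 1 row(s) of b.
- a (agent_id=NULL) has no partner → padded with NULL.
- a (agent_id=4) pairs with 1 row(s) of b.
- a (agent_id=3) has no partner → padded with NULL.
- a (agent_id=3) has no partner → padded with NULL.
- a (agent_id=9) pairs with 1 row(s) of b.
- a (agent_id=6) pairs with 2 row(s) of b.
- 5 b row(s) had no a match → kept, a columns NULL.
Total: 7 matched + 8 padded = 15 rows.

15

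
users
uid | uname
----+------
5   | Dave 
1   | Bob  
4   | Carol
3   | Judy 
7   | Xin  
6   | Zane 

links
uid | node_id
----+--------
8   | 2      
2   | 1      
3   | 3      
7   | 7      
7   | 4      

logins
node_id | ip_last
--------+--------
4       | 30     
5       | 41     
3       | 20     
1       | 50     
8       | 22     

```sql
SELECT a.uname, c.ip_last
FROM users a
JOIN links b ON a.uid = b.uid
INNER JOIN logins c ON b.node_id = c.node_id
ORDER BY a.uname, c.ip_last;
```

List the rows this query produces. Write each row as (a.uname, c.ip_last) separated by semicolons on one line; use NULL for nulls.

Step 1 — a INNER JOIN b on uid → 3 row(s).
Then INNER JOIN `logins c` on node_id: keep only rows whose b.node_id appears in c.

(Judy, 20); (Xin, 30)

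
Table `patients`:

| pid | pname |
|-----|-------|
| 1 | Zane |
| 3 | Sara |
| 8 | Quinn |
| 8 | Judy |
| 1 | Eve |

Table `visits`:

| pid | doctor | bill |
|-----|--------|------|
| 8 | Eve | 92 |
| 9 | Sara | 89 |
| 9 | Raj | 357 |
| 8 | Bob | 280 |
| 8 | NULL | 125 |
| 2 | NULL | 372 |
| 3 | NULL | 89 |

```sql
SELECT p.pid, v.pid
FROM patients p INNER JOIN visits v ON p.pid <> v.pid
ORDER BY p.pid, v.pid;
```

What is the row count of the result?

28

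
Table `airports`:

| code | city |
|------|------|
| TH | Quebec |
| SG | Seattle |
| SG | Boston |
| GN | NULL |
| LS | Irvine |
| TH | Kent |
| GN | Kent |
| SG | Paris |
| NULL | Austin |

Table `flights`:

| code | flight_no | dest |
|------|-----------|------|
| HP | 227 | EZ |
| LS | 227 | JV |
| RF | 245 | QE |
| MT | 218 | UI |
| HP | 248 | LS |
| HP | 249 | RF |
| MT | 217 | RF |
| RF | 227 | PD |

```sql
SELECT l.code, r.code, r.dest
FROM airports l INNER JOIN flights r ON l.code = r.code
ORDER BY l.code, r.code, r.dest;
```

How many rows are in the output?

1

INNER JOIN keeps only pairs where the ON condition holds.
Matching on l.code = r.code. A NULL in a compared column never satisfies the condition.
- code=TH: no matching r row, dropped.
- code=SG: no matching r row, dropped.
- code=SG: no matching r row, dropped.
- code=GN: no matching r row, dropped.
- code=LS: 1 matching r row(s), so 1 row(s) emitted.
- code=TH: no matching r row, dropped.
- code=GN: no matching r row, dropped.
- code=SG: no matching r row, dropped.
- code=NULL: no matching r row, dropped.
Total: 1 rows.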